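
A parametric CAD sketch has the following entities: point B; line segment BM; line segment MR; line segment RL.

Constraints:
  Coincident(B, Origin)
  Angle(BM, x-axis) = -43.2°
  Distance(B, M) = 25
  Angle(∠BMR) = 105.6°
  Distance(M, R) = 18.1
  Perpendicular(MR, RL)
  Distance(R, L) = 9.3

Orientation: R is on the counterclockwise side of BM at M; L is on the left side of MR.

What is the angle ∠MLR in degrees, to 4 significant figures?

62.81°

B is at the origin; BM runs at -43.2° with length 25.0, so M = 25.0·(cos -43.2°, sin -43.2°) = (18.22, -17.11). ∠BMR = 105.6°, so MR runs at -43.2° + (180° − 105.6°) = 31.20° from the x-axis; with |MR| = 18.1, R = M + 18.1·(cos 31.20°, sin 31.20°) = (33.71, -7.737). MR ⟂ RL; with |RL| = 9.3 on the left of MR, L = R + 9.3·(-0.5180, 0.8554) = (28.89, 0.2175). Then cos ∠MLR = LM·LR / (|LM||LR|), giving 62.81°.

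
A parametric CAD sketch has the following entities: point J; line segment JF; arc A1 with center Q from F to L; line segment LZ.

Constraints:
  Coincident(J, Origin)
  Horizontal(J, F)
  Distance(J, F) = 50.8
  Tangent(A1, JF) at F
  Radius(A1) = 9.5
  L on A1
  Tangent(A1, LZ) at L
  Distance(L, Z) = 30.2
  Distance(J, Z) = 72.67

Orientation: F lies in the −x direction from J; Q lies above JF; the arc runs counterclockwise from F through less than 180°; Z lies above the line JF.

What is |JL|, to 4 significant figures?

45.72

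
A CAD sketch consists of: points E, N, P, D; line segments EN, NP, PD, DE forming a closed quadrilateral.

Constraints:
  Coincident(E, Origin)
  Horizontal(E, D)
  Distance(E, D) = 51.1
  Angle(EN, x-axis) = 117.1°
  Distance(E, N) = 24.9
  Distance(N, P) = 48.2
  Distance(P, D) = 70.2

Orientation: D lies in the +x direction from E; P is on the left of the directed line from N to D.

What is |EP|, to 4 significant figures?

63.54

E is at the origin; ED is horizontal with |ED| = 51.1 and D in +x, so D = (51.1, 0). EN runs at 117.1° with |EN| = 24.9, so N = (-11.34, 22.17). P is determined by |NP| = 48.2 and |PD| = 70.2 together: it lies at the intersection of circle(N, 48.2) and circle(D, 70.2). With |ND| = 66.26, the foot of the radical line on ND is 13.47 from N and the perpendicular offset is √(48.2² − 13.47²) = 46.28. Taking the left-of-ND solution: P = (16.84, 61.27).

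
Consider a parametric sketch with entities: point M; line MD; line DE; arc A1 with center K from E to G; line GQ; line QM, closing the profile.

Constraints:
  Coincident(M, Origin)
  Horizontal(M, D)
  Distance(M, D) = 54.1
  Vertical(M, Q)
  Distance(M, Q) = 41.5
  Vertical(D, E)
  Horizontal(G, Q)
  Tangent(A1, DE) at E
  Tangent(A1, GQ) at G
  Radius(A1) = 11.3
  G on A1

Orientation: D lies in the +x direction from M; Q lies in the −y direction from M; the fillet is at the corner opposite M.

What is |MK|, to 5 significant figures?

52.382

M is at the origin; MD is horizontal with |MD| = 54.1 and D on the +x side, so D = (54.100, 0.0000). M and Q share the same x with |MQ| = 41.5 and Q on the −y side, so Q = (0.0000, -41.500). The virtual corner opposite M is at (54.100, -41.500). A1 meets DE tangentially, so KE is at right angles to DE and A1 meets GQ tangentially, so KG is at right angles to GQ, with radius 11.3, so the center K sits 11.3 in from both sides at K = (42.800, -30.200). Then |MK| = |K − M| = 52.382.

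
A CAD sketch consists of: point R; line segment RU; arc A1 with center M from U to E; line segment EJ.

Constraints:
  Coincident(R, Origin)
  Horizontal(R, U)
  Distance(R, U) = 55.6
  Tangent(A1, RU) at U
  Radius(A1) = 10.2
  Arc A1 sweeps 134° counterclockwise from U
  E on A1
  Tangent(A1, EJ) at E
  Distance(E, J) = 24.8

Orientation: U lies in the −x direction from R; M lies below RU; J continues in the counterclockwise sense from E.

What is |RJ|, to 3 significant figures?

57.6

R is at the origin; RU is horizontal with |RU| = 55.6 and U on the −x side, so U = (-55.6, 0.00). A1 meets RU tangentially, so MU is at right angles to RU, so M = U + (0, -10.2) = (-55.6, -10.2). On A1, U sits at bearing 90° from M; a 134° counterclockwise sweep puts E at bearing 224°, so E = M + 10.2·(cos 224°, sin 224°) = (-62.9, -17.3). Tangency of A1 to EJ means the radius ME is perpendicular to EJ, so EJ runs along (−sin 224°, cos 224°); with |EJ| = 24.8, J = (-45.7, -35.1). Then |RJ| = |J − R| = 57.6.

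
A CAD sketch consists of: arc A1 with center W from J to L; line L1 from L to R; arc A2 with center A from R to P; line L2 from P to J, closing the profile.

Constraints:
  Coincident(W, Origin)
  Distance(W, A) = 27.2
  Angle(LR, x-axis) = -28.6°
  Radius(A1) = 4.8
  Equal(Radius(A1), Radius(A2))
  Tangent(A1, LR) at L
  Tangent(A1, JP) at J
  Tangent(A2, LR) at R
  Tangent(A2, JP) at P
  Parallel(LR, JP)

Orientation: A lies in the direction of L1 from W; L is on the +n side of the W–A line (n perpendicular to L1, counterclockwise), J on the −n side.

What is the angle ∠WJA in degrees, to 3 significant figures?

80.0°

The slot axis is L1's direction at -28.6°, so u = (cos -28.6°, sin -28.6°) = (0.878, -0.479) and n = (−sin -28.6°, cos -28.6°) = (0.479, 0.878). W is at the origin and A lies 27.2 along u from W, so A = 27.2·u = (23.9, -13.0). Tangency of A1 to both parallel lines with radius 4.8 puts L and J at W ± 4.8·n: L = (2.30, 4.21), J = (-2.30, -4.21). Then cos ∠WJA = JW·JA / (|JW||JA|), giving 80.0°.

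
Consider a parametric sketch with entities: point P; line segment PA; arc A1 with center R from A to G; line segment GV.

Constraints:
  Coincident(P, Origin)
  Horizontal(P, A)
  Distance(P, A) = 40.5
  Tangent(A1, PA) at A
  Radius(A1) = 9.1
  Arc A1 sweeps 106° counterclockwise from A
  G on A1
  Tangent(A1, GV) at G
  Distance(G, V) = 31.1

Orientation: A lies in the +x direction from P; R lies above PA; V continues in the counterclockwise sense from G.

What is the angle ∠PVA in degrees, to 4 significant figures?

44.18°

On A1, A sits at bearing -90° from R; a 106° counterclockwise sweep puts G at bearing 16°, so G = R + 9.1·(cos 16°, sin 16°) = (49.25, 11.61). Since A1 is tangent to GV there, RG ⟂ GV, so GV runs along (−sin 16°, cos 16°); with |GV| = 31.1, V = (40.68, 41.50). Then cos ∠PVA = VP·VA / (|VP||VA|), giving 44.18°.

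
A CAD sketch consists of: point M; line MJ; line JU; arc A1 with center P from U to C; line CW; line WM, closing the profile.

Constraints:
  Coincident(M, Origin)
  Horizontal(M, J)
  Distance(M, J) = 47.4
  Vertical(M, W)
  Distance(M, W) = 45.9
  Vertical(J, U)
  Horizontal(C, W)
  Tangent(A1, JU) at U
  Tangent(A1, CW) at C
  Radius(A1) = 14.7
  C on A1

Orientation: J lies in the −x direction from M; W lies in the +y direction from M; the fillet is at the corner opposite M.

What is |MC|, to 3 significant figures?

56.4

M is at the origin; M and J share the same y with |MJ| = 47.4 and J on the −x side, so J = (-47.4, 0.00). M and W share the same x with |MW| = 45.9 and W on the +y side, so W = (0.00, 45.9). The virtual corner opposite M is at (-47.4, 45.9). A1 meets JU tangentially, so PU is at right angles to JU and the tangent condition forces PC to be normal to CW, with radius 14.7, so the center P sits 14.7 in from both sides at P = (-32.7, 31.2). That places the tangent points at U = (-47.4, 31.2) on JU and C = (-32.7, 45.9) on CW. Then |MC| = |C − M| = 56.4.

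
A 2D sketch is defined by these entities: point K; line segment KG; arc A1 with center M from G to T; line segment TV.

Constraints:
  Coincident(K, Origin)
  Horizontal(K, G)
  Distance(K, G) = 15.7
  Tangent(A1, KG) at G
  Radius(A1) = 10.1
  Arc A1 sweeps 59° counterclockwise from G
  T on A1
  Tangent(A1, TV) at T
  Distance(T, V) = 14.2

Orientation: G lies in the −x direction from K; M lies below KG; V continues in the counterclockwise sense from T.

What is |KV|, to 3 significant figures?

36.0

K is at the origin; K and G share the same y with |KG| = 15.7 and G on the −x side, so G = (-15.7, 0.00). A1 meets KG tangentially, so MG is at right angles to KG, so M = G + (0, -10.1) = (-15.7, -10.1). On A1, G sits at bearing 90° from M; a 59° counterclockwise sweep puts T at bearing 149°, so T = M + 10.1·(cos 149°, sin 149°) = (-24.4, -4.90). Since A1 is tangent to TV there, MT ⟂ TV, so TV runs along (−sin 149°, cos 149°); with |TV| = 14.2, V = (-31.7, -17.1). Then |KV| = |V − K| = 36.0.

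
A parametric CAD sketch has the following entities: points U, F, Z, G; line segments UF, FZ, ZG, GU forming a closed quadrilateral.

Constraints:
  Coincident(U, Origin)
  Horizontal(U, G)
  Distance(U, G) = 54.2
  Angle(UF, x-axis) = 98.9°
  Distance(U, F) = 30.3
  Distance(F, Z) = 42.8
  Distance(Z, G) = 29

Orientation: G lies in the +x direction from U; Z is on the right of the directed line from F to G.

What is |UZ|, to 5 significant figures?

25.218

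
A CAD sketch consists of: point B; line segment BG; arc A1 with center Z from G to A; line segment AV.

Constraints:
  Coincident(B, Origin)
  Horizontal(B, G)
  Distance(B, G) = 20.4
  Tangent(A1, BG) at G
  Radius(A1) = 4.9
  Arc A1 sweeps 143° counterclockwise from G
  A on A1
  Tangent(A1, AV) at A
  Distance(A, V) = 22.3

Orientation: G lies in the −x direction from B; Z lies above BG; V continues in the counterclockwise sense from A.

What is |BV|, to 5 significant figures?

41.685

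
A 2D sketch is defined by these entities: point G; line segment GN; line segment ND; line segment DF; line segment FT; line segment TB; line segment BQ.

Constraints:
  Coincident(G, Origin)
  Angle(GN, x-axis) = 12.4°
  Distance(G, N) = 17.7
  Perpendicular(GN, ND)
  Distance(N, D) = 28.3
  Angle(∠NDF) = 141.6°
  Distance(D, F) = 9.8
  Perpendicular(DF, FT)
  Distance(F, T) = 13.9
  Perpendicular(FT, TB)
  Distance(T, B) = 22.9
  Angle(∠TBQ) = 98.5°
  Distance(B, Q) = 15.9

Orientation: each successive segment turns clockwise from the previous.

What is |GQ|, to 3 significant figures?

33.5

G is at the origin; GN runs at 12.4° with length 17.7, so N = (17.3, 3.80). GN ⟂ ND, so ND runs at -77.6°; with |ND| = 28.3, D = (23.4, -23.8). ∠NDF = 141.6° gives DF at -116° from the x-axis; with |DF| = 9.8, F = (19.1, -32.6). The perpendicularity gives FT at right angles to DF, so FT runs at 154°; with |FT| = 13.9, T = (6.57, -26.6). FT ⟂ TB, so TB runs at 64.0°; with |TB| = 22.9, B = (16.6, -5.97). ∠TBQ = 98.5° gives BQ at -17.5° from the x-axis; with |BQ| = 15.9, Q = (31.8, -10.8). Then |GQ| = |Q − G| = 33.5.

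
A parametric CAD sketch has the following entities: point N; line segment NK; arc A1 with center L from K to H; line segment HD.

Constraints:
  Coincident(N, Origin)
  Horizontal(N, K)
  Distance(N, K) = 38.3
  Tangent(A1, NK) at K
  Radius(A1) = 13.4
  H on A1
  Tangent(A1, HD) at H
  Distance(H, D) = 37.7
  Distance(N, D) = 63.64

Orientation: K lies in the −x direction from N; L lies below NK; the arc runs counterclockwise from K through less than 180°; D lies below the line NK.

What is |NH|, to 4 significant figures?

53.93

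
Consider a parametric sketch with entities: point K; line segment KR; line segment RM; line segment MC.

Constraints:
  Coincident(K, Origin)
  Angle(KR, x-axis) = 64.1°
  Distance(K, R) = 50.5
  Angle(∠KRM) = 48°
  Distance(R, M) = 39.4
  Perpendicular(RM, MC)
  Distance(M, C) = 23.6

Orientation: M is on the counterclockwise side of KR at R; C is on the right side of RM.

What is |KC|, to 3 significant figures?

61.4

K is at the origin; KR runs at 64.1° with length 50.5, so R = 50.5·(cos 64.1°, sin 64.1°) = (22.1, 45.4). ∠KRM = 48.0°, so RM runs at 64.1° + (180° − 48.0°) = 196° from the x-axis; with |RM| = 39.4, M = R + 39.4·(cos 196°, sin 196°) = (-15.8, 34.5). The perpendicularity gives MC at right angles to RM; with |MC| = 23.6 on the right of RM, C = M + 23.6·(-0.277, 0.961) = (-22.3, 57.2). Then |KC| = |C − K| = 61.4.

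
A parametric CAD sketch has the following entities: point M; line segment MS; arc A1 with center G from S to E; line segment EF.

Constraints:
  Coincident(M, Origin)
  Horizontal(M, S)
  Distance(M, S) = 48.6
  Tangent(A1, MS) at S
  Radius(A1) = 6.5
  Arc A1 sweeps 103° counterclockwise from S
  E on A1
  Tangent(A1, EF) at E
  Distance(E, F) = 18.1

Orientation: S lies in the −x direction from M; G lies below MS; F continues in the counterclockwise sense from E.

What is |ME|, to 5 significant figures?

55.507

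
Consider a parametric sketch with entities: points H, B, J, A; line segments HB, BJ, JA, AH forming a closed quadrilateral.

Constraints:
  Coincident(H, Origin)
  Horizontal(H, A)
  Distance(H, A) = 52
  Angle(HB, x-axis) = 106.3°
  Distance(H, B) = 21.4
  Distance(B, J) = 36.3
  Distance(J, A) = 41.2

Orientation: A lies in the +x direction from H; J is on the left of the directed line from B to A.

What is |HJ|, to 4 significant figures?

43.56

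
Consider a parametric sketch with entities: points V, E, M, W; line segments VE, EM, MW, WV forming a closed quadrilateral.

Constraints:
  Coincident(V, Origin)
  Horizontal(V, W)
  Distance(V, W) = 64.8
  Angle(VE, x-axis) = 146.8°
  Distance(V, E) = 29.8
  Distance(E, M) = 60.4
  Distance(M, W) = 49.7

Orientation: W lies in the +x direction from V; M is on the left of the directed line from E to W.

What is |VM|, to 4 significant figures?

48.86

V is at the origin; V and W share the same y with |VW| = 64.8 and W in +x, so W = (64.8, 0). VE runs at 146.8° with |VE| = 29.8, so E = (-24.94, 16.32). M is determined by |EM| = 60.4 and |MW| = 49.7 together: it lies at the intersection of circle(E, 60.4) and circle(W, 49.7). With |EW| = 91.21, the foot of the radical line on EW is 52.06 from E and the perpendicular offset is √(60.4² − 52.06²) = 30.62. Taking the left-of-EW solution: M = (31.76, 37.13).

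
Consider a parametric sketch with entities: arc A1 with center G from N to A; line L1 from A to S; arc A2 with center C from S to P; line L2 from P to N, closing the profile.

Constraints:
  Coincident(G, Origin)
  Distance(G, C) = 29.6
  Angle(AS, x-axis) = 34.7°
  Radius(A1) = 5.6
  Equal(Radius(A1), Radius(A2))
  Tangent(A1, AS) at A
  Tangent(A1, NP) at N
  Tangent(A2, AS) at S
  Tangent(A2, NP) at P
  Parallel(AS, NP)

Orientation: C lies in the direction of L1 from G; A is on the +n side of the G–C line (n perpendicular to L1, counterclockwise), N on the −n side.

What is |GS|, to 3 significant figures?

30.1

The slot axis is L1's direction at 34.7°, so u = (cos 34.7°, sin 34.7°) = (0.822, 0.569) and n = (−sin 34.7°, cos 34.7°) = (-0.569, 0.822). G is at the origin and C lies 29.6 along u from G, so C = 29.6·u = (24.3, 16.9). Tangency of A1 to both parallel lines with radius 5.6 puts A and N at G ± 5.6·n: A = (-3.19, 4.60), N = (3.19, -4.60). Equal radii place S and P the same way about C: S = C + 5.6·n = (21.1, 21.5), P = C − 5.6·n = (27.5, 12.2). Then |GS| = |S − G| = 30.1.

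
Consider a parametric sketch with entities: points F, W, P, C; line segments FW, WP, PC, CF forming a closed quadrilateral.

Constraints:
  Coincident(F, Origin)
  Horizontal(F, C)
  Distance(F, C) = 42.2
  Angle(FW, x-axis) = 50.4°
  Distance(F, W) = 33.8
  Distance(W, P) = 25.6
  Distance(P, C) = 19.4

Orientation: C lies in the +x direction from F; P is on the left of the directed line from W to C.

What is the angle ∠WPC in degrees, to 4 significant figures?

94.22°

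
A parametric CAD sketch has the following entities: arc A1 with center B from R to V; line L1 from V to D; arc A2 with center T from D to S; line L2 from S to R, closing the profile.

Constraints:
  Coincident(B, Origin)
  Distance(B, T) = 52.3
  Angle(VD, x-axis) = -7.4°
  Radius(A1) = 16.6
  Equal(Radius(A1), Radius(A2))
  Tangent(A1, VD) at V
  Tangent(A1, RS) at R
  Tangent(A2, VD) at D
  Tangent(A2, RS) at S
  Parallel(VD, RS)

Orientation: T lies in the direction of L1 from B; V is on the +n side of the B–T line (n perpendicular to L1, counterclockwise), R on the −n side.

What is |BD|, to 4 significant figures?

54.87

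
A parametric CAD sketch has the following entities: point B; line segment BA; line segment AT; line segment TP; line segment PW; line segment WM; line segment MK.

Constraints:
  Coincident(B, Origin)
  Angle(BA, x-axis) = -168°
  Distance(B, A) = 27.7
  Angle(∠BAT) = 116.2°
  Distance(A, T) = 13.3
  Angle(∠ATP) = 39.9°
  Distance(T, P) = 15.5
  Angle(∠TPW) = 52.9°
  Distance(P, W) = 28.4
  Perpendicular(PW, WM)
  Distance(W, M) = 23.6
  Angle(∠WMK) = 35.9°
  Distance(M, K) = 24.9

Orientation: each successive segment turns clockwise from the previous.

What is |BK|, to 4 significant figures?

33.19

B is at the origin; BA runs at -168.0° with length 27.7, so A = (-27.09, -5.759). ∠BAT = 116.2° gives AT at 128.2° from the x-axis; with |AT| = 13.3, T = (-35.32, 4.693). ∠ATP = 39.9° gives TP at -11.90° from the x-axis; with |TP| = 15.5, P = (-20.15, 1.497). ∠TPW = 52.9° gives PW at -139.0° from the x-axis; with |PW| = 28.4, W = (-41.59, -17.14). The perpendicularity gives WM at right angles to PW, so WM runs at 131.0°; with |WM| = 23.6, M = (-57.07, 0.6756). ∠WMK = 35.9° gives MK at -13.10° from the x-axis; with |MK| = 24.9, K = (-32.82, -4.968). Then |BK| = |K − B| = 33.19.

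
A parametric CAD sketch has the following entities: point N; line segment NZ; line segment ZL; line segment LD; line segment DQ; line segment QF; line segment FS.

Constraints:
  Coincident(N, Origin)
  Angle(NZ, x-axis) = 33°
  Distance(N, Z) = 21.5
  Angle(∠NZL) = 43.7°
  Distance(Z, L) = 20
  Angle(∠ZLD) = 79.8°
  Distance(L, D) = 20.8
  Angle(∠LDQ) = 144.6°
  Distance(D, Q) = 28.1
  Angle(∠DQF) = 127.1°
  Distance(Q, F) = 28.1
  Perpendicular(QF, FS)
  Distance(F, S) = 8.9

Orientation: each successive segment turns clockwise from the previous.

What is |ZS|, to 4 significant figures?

40.65

∠DQF = 127.1° gives QF at 68.20° from the x-axis; with |QF| = 28.1, F = (-9.724, 50.69). QF is perpendicular to FS, so FS runs at -21.80°; with |FS| = 8.9, S = (-1.460, 47.39). Then |ZS| = |S − Z| = 40.65.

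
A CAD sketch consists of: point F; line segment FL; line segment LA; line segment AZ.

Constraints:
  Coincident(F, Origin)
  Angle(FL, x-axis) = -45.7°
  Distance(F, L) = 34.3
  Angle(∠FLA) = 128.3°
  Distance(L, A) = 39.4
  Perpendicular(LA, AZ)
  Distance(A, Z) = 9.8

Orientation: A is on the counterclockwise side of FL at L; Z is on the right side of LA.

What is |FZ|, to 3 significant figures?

70.9

F is at the origin; FL runs at -45.7° with length 34.3, so L = 34.3·(cos -45.7°, sin -45.7°) = (24.0, -24.5). ∠FLA = 128.3°, so LA runs at -45.7° + (180° − 128.3°) = 6.00° from the x-axis; with |LA| = 39.4, A = L + 39.4·(cos 6.00°, sin 6.00°) = (63.1, -20.4). The perpendicularity gives AZ at right angles to LA; with |AZ| = 9.8 on the right of LA, Z = A + 9.8·(0.105, -0.995) = (64.2, -30.2). Then |FZ| = |Z − F| = 70.9.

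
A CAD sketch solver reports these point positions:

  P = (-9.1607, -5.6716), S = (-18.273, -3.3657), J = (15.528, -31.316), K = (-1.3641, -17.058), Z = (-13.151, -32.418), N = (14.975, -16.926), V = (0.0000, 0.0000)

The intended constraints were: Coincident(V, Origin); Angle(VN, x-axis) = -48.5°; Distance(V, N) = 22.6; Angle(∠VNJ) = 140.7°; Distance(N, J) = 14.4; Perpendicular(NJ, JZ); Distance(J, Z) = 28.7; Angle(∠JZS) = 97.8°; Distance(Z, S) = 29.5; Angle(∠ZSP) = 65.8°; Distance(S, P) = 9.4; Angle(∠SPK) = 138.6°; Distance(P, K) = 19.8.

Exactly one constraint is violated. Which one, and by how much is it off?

Distance(P, K) = 19.8 — off by 6.00.

V = (0.00, 0.00) ✓; VN at -48.50° ✓; |VN| = 22.60 ✓; ∠VNJ = 140.7° ✓; |NJ| = 14.40 ✓; ∠(NJ, JZ) = 90.00° ✓; |JZ| = 28.70 ✓; ∠JZS = 97.80° ✓; |ZS| = 29.50 ✓; ∠ZSP = 65.80° ✓; |SP| = 9.400 ✓; ∠SPK = 138.6° ✓; |PK| = 13.80 ✗.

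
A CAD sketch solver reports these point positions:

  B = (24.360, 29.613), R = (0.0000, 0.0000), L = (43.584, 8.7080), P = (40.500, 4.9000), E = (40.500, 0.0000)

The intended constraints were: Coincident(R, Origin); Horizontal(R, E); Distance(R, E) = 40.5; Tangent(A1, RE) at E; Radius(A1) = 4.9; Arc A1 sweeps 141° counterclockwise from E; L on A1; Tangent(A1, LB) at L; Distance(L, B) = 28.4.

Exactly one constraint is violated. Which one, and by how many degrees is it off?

Tangent(A1, LB) at L — off by 8.40°.

R = (0.00, 0.00) ✓; R.y = 0.00, E.y = 0.00 ✓; |RE| = 40.50 ✓; ∠(PE, ER) = 90.00° ✓; |PE| = 4.900 ✓; bearing(P→L) − bearing(P→E) = 141.0° ✓; |PL| = 4.900 ✓; ∠(PL, LB) = 98.40° ✗; |LB| = 28.40 ✓.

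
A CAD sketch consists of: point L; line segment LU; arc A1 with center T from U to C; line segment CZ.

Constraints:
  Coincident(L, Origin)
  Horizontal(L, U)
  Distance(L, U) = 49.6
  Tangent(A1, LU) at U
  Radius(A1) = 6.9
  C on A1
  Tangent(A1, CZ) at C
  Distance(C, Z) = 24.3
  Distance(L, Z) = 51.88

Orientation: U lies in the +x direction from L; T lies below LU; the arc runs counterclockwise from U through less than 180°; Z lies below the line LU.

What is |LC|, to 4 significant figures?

43.21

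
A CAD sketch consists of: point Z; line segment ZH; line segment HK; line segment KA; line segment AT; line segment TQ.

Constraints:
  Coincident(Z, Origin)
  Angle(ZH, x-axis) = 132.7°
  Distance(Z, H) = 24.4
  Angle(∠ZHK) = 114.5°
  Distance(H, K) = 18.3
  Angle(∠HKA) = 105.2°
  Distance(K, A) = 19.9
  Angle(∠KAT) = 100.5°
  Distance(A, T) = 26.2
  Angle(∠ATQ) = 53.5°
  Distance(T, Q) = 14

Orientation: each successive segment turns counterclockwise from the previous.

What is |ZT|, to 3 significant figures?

13.1

Z is at the origin; ZH runs at 132.7° with length 24.4, so H = (-16.5, 17.9). ∠ZHK = 114.5° gives HK at -162° from the x-axis; with |HK| = 18.3, K = (-33.9, 12.2). ∠HKA = 105.2° gives KA at -87.0° from the x-axis; with |KA| = 19.9, A = (-32.9, -7.66). ∠KAT = 100.5° gives AT at -7.50° from the x-axis; with |AT| = 26.2, T = (-6.91, -11.1). Then |ZT| = |T − Z| = 13.1.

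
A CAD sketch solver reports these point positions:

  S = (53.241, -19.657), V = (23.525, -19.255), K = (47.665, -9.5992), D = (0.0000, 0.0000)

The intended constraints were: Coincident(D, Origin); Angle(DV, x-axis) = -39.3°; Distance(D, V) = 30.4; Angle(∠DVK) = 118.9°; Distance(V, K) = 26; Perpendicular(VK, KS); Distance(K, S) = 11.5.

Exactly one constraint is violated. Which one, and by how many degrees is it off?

Perpendicular(VK, KS) — off by 7.20°.

D = (0.00, 0.00) ✓; DV at -39.30° ✓; |DV| = 30.40 ✓; ∠DVK = 118.9° ✓; |VK| = 26.00 ✓; ∠(VK, KS) = 82.80° ✗; |KS| = 11.50 ✓.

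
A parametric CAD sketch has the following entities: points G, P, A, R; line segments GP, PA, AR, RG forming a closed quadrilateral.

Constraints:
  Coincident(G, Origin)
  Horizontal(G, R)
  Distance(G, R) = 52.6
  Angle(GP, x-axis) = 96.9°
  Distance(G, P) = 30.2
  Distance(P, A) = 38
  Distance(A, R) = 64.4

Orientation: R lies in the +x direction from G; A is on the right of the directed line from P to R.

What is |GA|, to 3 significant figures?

13.5

Checks: GP at 96.90° ✓; |PA| = 38.00 ✓; |AR| = 64.40 ✓.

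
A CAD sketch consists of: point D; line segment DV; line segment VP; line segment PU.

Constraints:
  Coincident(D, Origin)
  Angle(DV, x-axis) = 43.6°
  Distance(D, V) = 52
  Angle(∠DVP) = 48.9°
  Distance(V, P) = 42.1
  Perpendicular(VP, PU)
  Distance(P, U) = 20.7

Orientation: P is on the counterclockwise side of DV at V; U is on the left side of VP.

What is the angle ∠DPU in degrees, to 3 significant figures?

11.4°

∠DVP = 48.9°, so VP runs at 43.6° + (180° − 48.9°) = 175° from the x-axis; with |VP| = 42.1, P = V + 42.1·(cos 175°, sin 175°) = (-4.26, 39.7). VP ⟂ PU; with |PU| = 20.7 on the left of VP, U = P + 20.7·(-0.0924, -0.996) = (-6.18, 19.1). Then cos ∠DPU = PD·PU / (|PD||PU|), giving 11.4°.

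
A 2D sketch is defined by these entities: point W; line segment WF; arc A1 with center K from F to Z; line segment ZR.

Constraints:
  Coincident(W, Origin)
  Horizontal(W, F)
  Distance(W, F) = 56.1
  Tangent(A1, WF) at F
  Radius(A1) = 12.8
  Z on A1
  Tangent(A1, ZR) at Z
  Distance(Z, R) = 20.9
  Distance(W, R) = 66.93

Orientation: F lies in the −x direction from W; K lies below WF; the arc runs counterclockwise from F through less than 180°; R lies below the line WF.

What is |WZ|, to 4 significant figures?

69.72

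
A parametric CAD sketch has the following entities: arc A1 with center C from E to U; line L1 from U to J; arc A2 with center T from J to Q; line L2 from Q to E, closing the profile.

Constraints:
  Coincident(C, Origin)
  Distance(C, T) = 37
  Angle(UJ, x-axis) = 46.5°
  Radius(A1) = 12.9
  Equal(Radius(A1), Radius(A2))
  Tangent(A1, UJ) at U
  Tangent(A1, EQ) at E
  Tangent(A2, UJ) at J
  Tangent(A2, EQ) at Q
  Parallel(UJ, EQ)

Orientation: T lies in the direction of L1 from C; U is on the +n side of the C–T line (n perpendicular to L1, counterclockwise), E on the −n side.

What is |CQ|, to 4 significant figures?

39.18

Tangency of A1 to both parallel lines with radius 12.9 puts U and E at C ± 12.9·n: U = (-9.357, 8.880), E = (9.357, -8.880). Equal radii place J and Q the same way about T: J = T + 12.9·n = (16.11, 35.72), Q = T − 12.9·n = (34.83, 17.96). Then |CQ| = |Q − C| = 39.18.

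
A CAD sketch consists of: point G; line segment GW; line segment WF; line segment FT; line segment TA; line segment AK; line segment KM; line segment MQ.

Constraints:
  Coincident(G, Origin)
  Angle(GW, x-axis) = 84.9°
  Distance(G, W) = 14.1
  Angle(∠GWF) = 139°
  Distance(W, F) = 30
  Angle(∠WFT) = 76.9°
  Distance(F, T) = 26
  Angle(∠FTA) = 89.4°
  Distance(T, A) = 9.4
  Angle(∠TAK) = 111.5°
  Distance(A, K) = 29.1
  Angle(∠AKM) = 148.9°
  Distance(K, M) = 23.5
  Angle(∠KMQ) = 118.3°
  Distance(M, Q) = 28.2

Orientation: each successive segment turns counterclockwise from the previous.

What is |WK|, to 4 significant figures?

12.43

G is at the origin; GW runs at 84.9° with length 14.1, so W = (1.253, 14.04). ∠GWF = 139.0° gives WF at 125.9° from the x-axis; with |WF| = 30.0, F = (-16.34, 38.35). ∠WFT = 76.9° gives FT at -131.0° from the x-axis; with |FT| = 26.0, T = (-33.40, 18.72). ∠FTA = 89.4° gives TA at -40.40° from the x-axis; with |TA| = 9.4, A = (-26.24, 12.63). ∠TAK = 111.5° gives AK at 28.10° from the x-axis; with |AK| = 29.1, K = (-0.5669, 26.34). Then |WK| = |K − W| = 12.43.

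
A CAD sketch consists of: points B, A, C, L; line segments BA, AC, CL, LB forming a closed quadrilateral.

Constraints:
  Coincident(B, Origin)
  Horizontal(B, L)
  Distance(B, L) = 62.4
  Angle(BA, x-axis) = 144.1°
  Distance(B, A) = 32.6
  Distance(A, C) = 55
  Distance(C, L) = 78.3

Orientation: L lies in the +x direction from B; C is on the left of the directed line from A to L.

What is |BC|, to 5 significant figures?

60.295

B is at the origin; BL is horizontal with |BL| = 62.4 and L in +x, so L = (62.4, 0). BA runs at 144.1° with |BA| = 32.6, so A = (-26.407, 19.116). C is determined by |AC| = 55.0 and |CL| = 78.3 together: it lies at the intersection of circle(A, 55.0) and circle(L, 78.3). With |AL| = 90.841, the foot of the radical line on AL is 28.326 from A and the perpendicular offset is √(55.0² − 28.326²) = 47.145. Taking the left-of-AL solution: C = (11.205, 59.245).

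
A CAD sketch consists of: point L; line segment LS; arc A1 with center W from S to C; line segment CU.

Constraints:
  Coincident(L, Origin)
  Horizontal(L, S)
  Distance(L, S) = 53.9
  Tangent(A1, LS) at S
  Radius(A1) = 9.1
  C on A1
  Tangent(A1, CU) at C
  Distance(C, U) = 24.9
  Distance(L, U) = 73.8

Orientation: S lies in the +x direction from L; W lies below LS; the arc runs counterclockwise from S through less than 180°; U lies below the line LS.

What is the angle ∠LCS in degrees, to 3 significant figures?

92.8°

L is at the origin; L and S share the same y with |LS| = 53.9 and S on the +x side, so S = (53.9, 0.00). Tangency of A1 to LS means the radius WS is perpendicular to LS, so W = S + (0, -9.1) = (53.9, -9.10). Since WC ⟂ CU (tangency), |WU| = √(9.1² + 24.9²) = 26.5 regardless of where C sits on A1. So U lies on both circle(L, 73.8) and circle(W, 26.5); the below-LS intersection is U = (66.2, -32.6). C is the foot of the tangent from U: C = (47.8, -15.8).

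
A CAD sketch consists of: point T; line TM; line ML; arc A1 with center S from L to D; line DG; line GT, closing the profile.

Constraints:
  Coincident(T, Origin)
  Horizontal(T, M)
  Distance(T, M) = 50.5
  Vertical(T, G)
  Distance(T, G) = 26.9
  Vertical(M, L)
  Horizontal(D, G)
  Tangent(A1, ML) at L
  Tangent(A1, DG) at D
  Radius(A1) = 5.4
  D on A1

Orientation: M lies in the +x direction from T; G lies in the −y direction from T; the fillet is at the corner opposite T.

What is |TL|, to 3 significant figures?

54.9

The virtual corner opposite T is at (50.5, -26.9). The tangent condition forces SL to be normal to ML and the tangent condition forces SD to be normal to DG, with radius 5.4, so the center S sits 5.4 in from both sides at S = (45.1, -21.5). That places the tangent points at L = (50.5, -21.5) on ML and D = (45.1, -26.9) on DG. Then |TL| = |L − T| = 54.9.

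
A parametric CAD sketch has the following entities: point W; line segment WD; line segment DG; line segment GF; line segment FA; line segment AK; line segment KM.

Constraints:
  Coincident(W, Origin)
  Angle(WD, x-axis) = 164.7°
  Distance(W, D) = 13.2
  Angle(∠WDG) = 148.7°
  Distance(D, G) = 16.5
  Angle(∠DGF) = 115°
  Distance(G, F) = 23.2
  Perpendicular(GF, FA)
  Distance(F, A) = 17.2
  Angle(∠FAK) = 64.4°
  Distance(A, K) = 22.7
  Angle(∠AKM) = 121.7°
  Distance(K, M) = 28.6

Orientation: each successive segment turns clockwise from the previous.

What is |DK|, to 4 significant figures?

12.30

W is at the origin; WD runs at 164.7° with length 13.2, so D = (-12.73, 3.483). ∠WDG = 148.7° gives DG at 133.4° from the x-axis; with |DG| = 16.5, G = (-24.07, 15.47). ∠DGF = 115.0° gives GF at 68.40° from the x-axis; with |GF| = 23.2, F = (-15.53, 37.04). The perpendicularity gives FA at right angles to GF, so FA runs at -21.60°; with |FA| = 17.2, A = (0.4635, 30.71). ∠FAK = 64.4° gives AK at -137.2° from the x-axis; with |AK| = 22.7, K = (-16.19, 15.29). Then |DK| = |K − D| = 12.30.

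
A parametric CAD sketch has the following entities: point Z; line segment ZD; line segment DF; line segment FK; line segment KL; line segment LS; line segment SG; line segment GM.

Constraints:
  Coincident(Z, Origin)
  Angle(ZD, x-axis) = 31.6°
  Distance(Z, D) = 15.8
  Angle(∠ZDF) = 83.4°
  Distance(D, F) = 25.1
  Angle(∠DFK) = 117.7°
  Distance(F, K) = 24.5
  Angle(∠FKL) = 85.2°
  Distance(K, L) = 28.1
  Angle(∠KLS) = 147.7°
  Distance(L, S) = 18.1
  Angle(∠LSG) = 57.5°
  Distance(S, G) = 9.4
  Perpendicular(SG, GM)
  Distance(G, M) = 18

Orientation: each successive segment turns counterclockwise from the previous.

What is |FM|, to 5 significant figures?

36.939

∠LSG = 57.5° gives SG at 80.100° from the x-axis; with |SG| = 9.4, G = (-3.7575, -6.5097). SG is perpendicular to GM, so GM runs at 170.10°; with |GM| = 18.0, M = (-21.489, -3.4150). Then |FM| = |M − F| = 36.939.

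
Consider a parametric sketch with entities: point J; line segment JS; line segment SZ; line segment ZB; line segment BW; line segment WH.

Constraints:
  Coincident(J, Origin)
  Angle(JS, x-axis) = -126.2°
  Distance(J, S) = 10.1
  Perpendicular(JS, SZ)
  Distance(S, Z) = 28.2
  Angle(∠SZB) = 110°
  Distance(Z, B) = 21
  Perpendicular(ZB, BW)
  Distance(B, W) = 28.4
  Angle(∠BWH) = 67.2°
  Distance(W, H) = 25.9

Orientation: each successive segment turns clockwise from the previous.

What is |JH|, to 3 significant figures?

11.9

J is at the origin; JS runs at -126.2° with length 10.1, so S = (-5.97, -8.15). The perpendicularity gives SZ at right angles to JS, so SZ runs at 144°; with |SZ| = 28.2, Z = (-28.7, 8.50). ∠SZB = 110.0° gives ZB at 73.8° from the x-axis; with |ZB| = 21.0, B = (-22.9, 28.7). ZB ⟂ BW, so BW runs at -16.2°; with |BW| = 28.4, W = (4.41, 20.7). ∠BWH = 67.2° gives WH at -129° from the x-axis; with |WH| = 25.9, H = (-11.9, 0.620). Then |JH| = |H − J| = 11.9.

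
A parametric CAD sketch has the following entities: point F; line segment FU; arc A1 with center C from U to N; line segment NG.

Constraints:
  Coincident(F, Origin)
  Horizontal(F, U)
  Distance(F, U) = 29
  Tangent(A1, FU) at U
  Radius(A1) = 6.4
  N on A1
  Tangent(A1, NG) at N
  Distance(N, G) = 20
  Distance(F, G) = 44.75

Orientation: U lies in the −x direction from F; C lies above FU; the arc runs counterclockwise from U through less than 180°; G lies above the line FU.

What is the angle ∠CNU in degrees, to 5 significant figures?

25.841°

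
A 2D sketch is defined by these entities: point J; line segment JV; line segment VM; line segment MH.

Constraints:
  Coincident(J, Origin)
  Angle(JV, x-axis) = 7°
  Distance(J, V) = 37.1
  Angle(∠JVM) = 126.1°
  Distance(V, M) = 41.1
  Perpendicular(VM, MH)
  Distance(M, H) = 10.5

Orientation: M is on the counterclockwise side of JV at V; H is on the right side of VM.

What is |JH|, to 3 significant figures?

74.8

J is at the origin; JV runs at 7.0° with length 37.1, so V = 37.1·(cos 7.0°, sin 7.0°) = (36.8, 4.52). ∠JVM = 126.1°, so VM runs at 7.0° + (180° − 126.1°) = 60.9° from the x-axis; with |VM| = 41.1, M = V + 41.1·(cos 60.9°, sin 60.9°) = (56.8, 40.4). VM ⟂ MH; with |MH| = 10.5 on the right of VM, H = M + 10.5·(0.874, -0.486) = (66.0, 35.3). Then |JH| = |H − J| = 74.8.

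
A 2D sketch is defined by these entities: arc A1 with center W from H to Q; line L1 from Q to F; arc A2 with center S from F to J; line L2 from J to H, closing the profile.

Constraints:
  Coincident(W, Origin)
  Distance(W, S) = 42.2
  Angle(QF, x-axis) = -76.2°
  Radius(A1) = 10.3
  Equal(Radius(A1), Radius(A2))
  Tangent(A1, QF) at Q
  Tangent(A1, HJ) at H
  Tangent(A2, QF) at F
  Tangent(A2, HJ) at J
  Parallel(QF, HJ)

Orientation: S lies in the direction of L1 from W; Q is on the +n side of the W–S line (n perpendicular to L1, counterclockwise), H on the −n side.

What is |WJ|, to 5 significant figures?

43.439

The slot axis is L1's direction at -76.2°, so u = (cos -76.2°, sin -76.2°) = (0.23853, -0.97113) and n = (−sin -76.2°, cos -76.2°) = (0.97113, 0.23853). W is at the origin and S lies 42.2 along u from W, so S = 42.2·u = (10.066, -40.982). Tangency of A1 to both parallel lines with radius 10.3 puts Q and H at W ± 10.3·n: Q = (10.003, 2.4569), H = (-10.003, -2.4569). Equal radii place F and J the same way about S: F = S + 10.3·n = (20.069, -38.525), J = S − 10.3·n = (0.063429, -43.439). Then |WJ| = |J − W| = 43.439.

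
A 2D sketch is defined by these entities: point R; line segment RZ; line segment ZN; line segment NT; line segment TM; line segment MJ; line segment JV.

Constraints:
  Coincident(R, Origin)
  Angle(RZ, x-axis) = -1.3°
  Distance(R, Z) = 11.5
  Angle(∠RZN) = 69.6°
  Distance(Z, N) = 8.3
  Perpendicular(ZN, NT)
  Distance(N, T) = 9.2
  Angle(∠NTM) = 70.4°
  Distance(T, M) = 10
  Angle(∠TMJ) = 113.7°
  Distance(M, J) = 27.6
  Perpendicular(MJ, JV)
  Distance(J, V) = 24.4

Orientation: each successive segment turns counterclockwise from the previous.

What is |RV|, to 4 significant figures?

38.30

R is at the origin; RZ runs at -1.3° with length 11.5, so Z = (11.50, -0.2609). ∠RZN = 69.6° gives ZN at 109.1° from the x-axis; with |ZN| = 8.3, N = (8.781, 7.582). ZN is perpendicular to NT, so NT runs at -160.9°; with |NT| = 9.2, T = (0.08760, 4.572). ∠NTM = 70.4° gives TM at -51.30° from the x-axis; with |TM| = 10.0, M = (6.340, -3.233). ∠TMJ = 113.7° gives MJ at 15.00° from the x-axis; with |MJ| = 27.6, J = (33.00, 3.911). The perpendicularity gives JV at right angles to MJ, so JV runs at 105.0°; with |JV| = 24.4, V = (26.68, 27.48). Then |RV| = |V − R| = 38.30.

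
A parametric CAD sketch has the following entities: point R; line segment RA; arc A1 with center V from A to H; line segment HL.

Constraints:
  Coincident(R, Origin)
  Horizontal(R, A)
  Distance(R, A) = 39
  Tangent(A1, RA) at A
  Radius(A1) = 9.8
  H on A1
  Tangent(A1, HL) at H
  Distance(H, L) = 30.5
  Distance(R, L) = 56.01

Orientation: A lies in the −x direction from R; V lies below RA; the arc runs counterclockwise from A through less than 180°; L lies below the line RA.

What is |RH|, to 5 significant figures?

49.958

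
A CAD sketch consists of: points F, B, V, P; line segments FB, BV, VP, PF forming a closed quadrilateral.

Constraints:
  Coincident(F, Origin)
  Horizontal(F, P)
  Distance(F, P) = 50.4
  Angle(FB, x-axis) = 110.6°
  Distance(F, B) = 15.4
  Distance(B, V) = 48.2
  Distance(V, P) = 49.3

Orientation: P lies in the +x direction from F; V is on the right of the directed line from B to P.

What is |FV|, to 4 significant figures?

32.80

Checks: |BV| = 48.20 ✓; |VP| = 49.30 ✓.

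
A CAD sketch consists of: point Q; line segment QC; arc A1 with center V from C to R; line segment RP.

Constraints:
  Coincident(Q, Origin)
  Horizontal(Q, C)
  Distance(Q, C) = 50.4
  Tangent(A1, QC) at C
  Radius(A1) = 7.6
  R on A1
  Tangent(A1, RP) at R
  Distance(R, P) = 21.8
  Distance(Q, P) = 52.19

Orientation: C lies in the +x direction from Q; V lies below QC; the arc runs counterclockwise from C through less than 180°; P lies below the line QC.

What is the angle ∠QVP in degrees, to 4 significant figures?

80.04°

Checks: |VC| = 7.600 ✓; |VR| = 7.600 ✓; ∠(VR, RP) = 90.00° ✓; |RP| = 21.80 ✓; |QP| = 52.19 ✓.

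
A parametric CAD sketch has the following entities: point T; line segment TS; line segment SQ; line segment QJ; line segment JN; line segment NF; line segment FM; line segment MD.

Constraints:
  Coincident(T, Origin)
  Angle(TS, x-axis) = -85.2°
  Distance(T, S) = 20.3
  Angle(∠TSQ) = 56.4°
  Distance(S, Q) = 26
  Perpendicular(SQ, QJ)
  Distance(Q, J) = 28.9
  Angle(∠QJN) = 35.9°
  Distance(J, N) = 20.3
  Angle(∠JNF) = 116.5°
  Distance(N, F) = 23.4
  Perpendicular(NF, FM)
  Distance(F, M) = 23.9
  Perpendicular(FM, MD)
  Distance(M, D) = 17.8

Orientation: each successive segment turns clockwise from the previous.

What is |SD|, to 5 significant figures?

42.178

T is at the origin; TS runs at -85.2° with length 20.3, so S = (1.6987, -20.229). ∠TSQ = 56.4° gives SQ at 151.20° from the x-axis; with |SQ| = 26.0, Q = (-21.085, -7.7032). SQ ⟂ QJ, so QJ runs at 61.200°; with |QJ| = 28.9, J = (-7.1626, 17.622). ∠QJN = 35.9° gives JN at -82.900° from the x-axis; with |JN| = 20.3, N = (-4.6535, -2.5223). ∠JNF = 116.5° gives NF at -146.40° from the x-axis; with |NF| = 23.4, F = (-24.144, -15.472). NF is perpendicular to FM, so FM runs at 123.60°; with |FM| = 23.9, M = (-37.370, 4.4352). FM is perpendicular to MD, so MD runs at 33.600°; with |MD| = 17.8, D = (-22.544, 14.286). Then |SD| = |D − S| = 42.178.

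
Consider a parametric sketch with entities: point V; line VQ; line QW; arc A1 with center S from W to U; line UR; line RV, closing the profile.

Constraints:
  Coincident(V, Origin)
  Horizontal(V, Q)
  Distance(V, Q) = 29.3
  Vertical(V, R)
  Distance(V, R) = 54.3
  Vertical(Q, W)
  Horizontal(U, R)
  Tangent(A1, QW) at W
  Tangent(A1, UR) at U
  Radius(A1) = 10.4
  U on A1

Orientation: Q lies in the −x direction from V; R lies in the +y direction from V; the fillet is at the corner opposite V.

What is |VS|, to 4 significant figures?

47.80

V is at the origin; VQ is horizontal with |VQ| = 29.3 and Q on the −x side, so Q = (-29.30, 0.000). V and R share the same x with |VR| = 54.3 and R on the +y side, so R = (0.000, 54.30). The virtual corner opposite V is at (-29.30, 54.30). Tangency of A1 to QW means the radius SW is perpendicular to QW and the tangent condition forces SU to be normal to UR, with radius 10.4, so the center S sits 10.4 in from both sides at S = (-18.90, 43.90). Then |VS| = |S − V| = 47.80.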